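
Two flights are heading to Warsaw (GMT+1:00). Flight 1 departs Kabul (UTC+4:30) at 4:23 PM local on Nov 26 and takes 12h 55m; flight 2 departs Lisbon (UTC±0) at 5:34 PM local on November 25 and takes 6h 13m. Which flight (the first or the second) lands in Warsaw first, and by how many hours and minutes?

Flight 1 in UTC: 4:23 PM − 4:30 = 11:53 AM on Nov 26.
+12 hours and 55 minutes → arrive 12:48 AM UTC on Nov 27.
Flight 2 departs at 5:34 PM UTC (Nov 25).
+6 hours and 13 minutes → arrive 11:47 PM UTC on Nov 25.
Flight 2 lands earlier by 25 hours 1 minute.

the second, by 25 hours 1 minute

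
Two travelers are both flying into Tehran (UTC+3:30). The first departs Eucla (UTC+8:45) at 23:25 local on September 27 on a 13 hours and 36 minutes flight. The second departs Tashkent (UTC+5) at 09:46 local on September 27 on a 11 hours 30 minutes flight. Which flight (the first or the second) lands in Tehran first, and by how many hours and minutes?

Flight 1 in UTC: 23:25 − 8:45 = 14:40 on Sep 27.
+13 hours and 36 minutes → arrive 04:16 UTC on Sep 28.
Flight 2 in UTC: 09:46 − 5:00 = 04:46 on Sep 27.
+11 hours and 30 minutes → arrive 16:16 UTC on Sep 27.
Flight 2 lands earlier by 12 hours.

the second, by 12 hours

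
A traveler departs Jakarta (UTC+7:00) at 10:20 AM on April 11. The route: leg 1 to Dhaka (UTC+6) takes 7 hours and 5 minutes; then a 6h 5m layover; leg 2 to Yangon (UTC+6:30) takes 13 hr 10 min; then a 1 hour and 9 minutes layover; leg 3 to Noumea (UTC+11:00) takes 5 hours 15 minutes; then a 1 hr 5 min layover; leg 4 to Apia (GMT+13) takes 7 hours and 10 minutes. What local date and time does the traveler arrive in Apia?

Convert departure to UTC: 10:20 AM − 7:00 = 3:20 AM UTC on Apr 11.
Add 7 hours and 5 minutes leg 1 → 10:25 AM UTC.
Add 6 hours 5 minutes layover in Dhaka → 4:30 PM UTC.
Add 13 hours and 10 minutes leg 2 → 5:40 AM UTC (Apr 12).
Add 1 hour and 9 minutes layover in Yangon → 6:49 AM UTC.
Add 5 hours 15 minutes leg 3 → 12:04 PM UTC.
Add 1 hour and 5 minutes layover in Noumea → 1:09 PM UTC.
Add 7 hours and 10 minutes leg 4 → 8:19 PM UTC.
Apia is UTC+13:00, so local arrival = 8:19 PM + 13:00 = 9:19 AM on Apr 13.

9:19 AM on April 13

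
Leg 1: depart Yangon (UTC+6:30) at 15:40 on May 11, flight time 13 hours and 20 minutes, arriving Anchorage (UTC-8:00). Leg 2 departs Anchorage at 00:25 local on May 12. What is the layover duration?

9 hours 55 minutes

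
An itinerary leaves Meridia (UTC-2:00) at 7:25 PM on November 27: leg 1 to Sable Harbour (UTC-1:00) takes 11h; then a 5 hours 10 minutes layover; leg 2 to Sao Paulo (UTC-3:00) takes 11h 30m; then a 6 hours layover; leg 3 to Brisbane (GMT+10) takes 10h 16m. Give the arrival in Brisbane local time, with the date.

Convert departure to UTC: 7:25 PM + 2:00 = 9:25 PM UTC on Nov 27.
Add 11 hours leg 1 → 8:25 AM UTC (Nov 28).
Add 5 hours 10 minutes layover in Sable Harbour → 1:35 PM UTC.
Add 11 hours and 30 minutes leg 2 → 1:05 AM UTC (Nov 29).
Add 6 hours layover in Sao Paulo → 7:05 AM UTC.
Add 10 hours 16 minutes leg 3 → 5:21 PM UTC.
Brisbane is UTC+10:00, so local arrival = 5:21 PM + 10:00 = 3:21 AM on Nov 30.

3:21 AM on November 30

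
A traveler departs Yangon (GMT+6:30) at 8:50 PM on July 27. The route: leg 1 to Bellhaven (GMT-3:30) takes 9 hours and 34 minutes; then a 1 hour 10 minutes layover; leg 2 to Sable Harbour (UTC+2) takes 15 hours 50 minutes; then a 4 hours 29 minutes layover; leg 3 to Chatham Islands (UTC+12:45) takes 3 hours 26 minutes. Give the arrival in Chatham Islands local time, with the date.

Convert departure to UTC: 8:50 PM − 6:30 = 2:20 PM UTC on Jul 27.
Add 9 hours 34 minutes leg 1 → 11:54 PM UTC.
Add 1 hour 10 minutes layover in Bellhaven → 1:04 AM UTC (Jul 28).
Add 15 hours 50 minutes leg 2 → 4:54 PM UTC.
Add 4 hours and 29 minutes layover in Sable Harbour → 9:23 PM UTC.
Add 3 hours and 26 minutes leg 3 → 12:49 AM UTC (Jul 29).
Chatham Islands is UTC+12:45, so local arrival = 12:49 AM + 12:45 = 1:34 PM on Jul 29.

1:34 PM on Jul 29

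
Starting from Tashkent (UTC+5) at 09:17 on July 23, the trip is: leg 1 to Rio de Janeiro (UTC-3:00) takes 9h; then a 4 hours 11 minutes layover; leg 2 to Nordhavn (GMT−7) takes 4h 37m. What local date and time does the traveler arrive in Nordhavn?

Convert departure to UTC: 09:17 − 5:00 = 04:17 UTC on Jul 23.
Add 9 hours leg 1 → 13:17 UTC.
Add 4 hours and 11 minutes layover in Rio de Janeiro → 17:28 UTC.
Add 4 hours and 37 minutes leg 2 → 22:05 UTC.
Nordhavn is UTC−7:00, so local arrival = 22:05 − 7:00 = 15:05 on Jul 23.

15:05 on Jul 23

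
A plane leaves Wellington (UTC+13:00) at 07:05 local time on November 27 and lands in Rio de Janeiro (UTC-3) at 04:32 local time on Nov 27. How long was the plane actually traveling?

Departure in UTC: 07:05 − 13:00 = 18:05 on Nov 26.
Arrival in UTC: 04:32 + 3:00 = 07:32 on Nov 27.
Elapsed = 07:32 − 18:05 (+1 day) = 13 hours 27 minutes.

13 hours 27 minutes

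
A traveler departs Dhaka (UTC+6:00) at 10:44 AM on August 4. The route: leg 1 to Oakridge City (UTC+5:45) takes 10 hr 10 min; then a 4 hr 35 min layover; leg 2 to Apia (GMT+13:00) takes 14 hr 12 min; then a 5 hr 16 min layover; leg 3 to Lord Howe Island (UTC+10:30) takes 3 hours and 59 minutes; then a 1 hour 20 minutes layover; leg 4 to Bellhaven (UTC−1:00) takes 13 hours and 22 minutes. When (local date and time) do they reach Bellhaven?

Convert departure to UTC: 10:44 AM − 6:00 = 4:44 AM UTC on Aug 4.
Add 10 hours and 10 minutes leg 1 → 2:54 PM UTC.
Add 4 hours and 35 minutes layover in Oakridge City → 7:29 PM UTC.
Add 14 hours 12 minutes leg 2 → 9:41 AM UTC (Aug 5).
Add 5 hours 16 minutes layover in Apia → 2:57 PM UTC.
Add 3 hours and 59 minutes leg 3 → 6:56 PM UTC.
Add 1 hour and 20 minutes layover in Lord Howe Island → 8:16 PM UTC.
Add 13 hours and 22 minutes leg 4 → 9:38 AM UTC (Aug 6).
Bellhaven is UTC−1:00, so local arrival = 9:38 AM − 1:00 = 8:38 AM on Aug 6.

8:38 AM on August 6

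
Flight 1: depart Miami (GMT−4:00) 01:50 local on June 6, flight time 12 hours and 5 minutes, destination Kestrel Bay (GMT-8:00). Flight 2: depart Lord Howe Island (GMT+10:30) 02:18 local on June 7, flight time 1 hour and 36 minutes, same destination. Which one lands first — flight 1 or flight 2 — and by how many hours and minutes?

the second, by 31 minutes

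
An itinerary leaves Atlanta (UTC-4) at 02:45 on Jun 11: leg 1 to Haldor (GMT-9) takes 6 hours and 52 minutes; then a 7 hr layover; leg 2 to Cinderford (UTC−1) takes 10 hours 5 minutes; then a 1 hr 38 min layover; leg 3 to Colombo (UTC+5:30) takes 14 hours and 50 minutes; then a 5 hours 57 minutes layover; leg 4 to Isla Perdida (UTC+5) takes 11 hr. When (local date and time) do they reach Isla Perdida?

21:07 on Jun 13

Convert departure to UTC: 02:45 + 4:00 = 06:45 UTC on Jun 11.
Add 6 hours 52 minutes leg 1 → 13:37 UTC.
Add 7 hours layover in Haldor → 20:37 UTC.
Add 10 hours 5 minutes leg 2 → 06:42 UTC (Jun 12).
Add 1 hour 38 minutes layover in Cinderford → 08:20 UTC.
Add 14 hours and 50 minutes leg 3 → 23:10 UTC.
Add 5 hours and 57 minutes layover in Colombo → 05:07 UTC (Jun 13).
Add 11 hours leg 4 → 16:07 UTC.
Isla Perdida is UTC+5:00, so local arrival = 16:07 + 5:00 = 21:07 on Jun 13.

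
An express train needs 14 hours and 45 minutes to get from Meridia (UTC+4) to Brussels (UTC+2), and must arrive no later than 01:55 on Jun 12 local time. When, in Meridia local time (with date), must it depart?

13:10 on June 11

Target arrival in UTC: 01:55 − 2:00 = 23:55 on Jun 11.
Subtract 14 hours and 45 minutes → departure 09:10 UTC on Jun 11.
Meridia is UTC+4:00: 09:10 + 4:00 = 13:10 on Jun 11.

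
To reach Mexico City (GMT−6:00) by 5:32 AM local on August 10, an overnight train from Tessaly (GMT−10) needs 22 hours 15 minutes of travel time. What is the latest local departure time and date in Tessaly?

3:17 AM on Aug 9

Target arrival in UTC: 5:32 AM + 6:00 = 11:32 AM on Aug 10.
Subtract 22 hours 15 minutes → departure 1:17 PM UTC on Aug 9.
Tessaly is UTC−10:00: 1:17 PM − 10:00 = 3:17 AM on Aug 9.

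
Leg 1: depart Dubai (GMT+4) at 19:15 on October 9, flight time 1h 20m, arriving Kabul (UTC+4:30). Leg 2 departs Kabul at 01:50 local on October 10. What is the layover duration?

4 hours 45 minutes

Convert departure to UTC: 19:15 − 4:00 = 15:15 UTC on Oct 9.
Add 1 hour and 20 minutes flight time → 16:35 UTC.
Kabul is UTC+4:30, so local arrival = 16:35 + 4:30 = 21:05 on Oct 9.
Layover = 01:50 − 21:05 (+1 day) = 4 hours 45 minutes.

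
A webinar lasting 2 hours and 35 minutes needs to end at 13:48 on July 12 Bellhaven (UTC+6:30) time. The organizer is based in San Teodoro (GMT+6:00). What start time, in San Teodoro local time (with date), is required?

Target end time in UTC: 13:48 − 6:30 = 07:18 on Jul 12.
Subtract 2 hours 35 minutes → start 04:43 UTC on Jul 12.
San Teodoro is UTC+6:00: 04:43 + 6:00 = 10:43 on Jul 12.

10:43 on July 12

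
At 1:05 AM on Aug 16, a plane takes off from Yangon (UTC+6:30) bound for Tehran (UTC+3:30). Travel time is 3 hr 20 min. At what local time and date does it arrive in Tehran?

Tehran is 3:00 behind Yangon.
After 3 hours 20 minutes it is 4:25 AM in Yangon.
Shift by the zone difference: 4:25 AM − 3:00 = 1:25 AM on Aug 16 in Tehran.

1:25 AM on August 16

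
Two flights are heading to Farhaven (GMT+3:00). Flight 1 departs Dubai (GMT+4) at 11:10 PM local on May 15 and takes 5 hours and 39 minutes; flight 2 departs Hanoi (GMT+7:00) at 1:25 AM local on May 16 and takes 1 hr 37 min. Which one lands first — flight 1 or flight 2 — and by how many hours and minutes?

the second, by 4 hours 47 minutes

Flight 1 in UTC: 11:10 PM − 4:00 = 7:10 PM on May 15.
+5 hours 39 minutes → arrive 12:49 AM UTC on May 16.
Flight 2 in UTC: 1:25 AM − 7:00 = 6:25 PM on May 15.
+1 hour 37 minutes → arrive 8:02 PM UTC on May 15.
Flight 2 lands earlier by 4 hours 47 minutes.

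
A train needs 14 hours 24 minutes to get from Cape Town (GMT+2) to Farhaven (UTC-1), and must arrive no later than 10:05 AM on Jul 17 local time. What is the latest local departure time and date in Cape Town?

Target arrival in UTC: 10:05 AM + 1:00 = 11:05 AM on Jul 17.
Subtract 14 hours 24 minutes → departure 8:41 PM UTC on Jul 16.
Cape Town is UTC+2:00: 8:41 PM + 2:00 = 10:41 PM on Jul 16.

10:41 PM on July 16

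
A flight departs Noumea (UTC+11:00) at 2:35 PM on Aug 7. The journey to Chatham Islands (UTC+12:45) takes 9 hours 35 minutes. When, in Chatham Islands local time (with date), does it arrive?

1:55 AM on August 8

Convert departure to UTC: 2:35 PM − 11:00 = 3:35 AM UTC on Aug 7.
Add 9 hours 35 minutes travel time → 1:10 PM UTC.
Chatham Islands is UTC+12:45, so local arrival = 1:10 PM + 12:45 = 1:55 AM on Aug 8.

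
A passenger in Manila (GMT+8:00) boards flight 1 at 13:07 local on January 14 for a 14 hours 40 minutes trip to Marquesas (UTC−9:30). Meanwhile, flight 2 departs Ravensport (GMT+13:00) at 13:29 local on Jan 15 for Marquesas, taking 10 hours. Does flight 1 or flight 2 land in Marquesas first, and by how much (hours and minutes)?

the first, by 14 hours 42 minutes

Flight 1 in UTC: 13:07 − 8:00 = 05:07 on Jan 14.
+14 hours 40 minutes → arrive 19:47 UTC on Jan 14.
Flight 2 in UTC: 13:29 − 13:00 = 00:29 on Jan 15.
+10 hours → arrive 10:29 UTC on Jan 15.
Flight 1 lands earlier by 14 hours 42 minutes.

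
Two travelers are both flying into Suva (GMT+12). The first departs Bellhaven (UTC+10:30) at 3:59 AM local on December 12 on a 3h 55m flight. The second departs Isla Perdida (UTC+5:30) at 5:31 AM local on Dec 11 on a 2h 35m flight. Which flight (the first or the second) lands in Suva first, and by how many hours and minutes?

the second, by 18 hours 48 minutes

Flight 1 in UTC: 3:59 AM − 10:30 = 5:29 PM on Dec 11.
+3 hours 55 minutes → arrive 9:24 PM UTC on Dec 11.
Flight 2 in UTC: 5:31 AM − 5:30 = 12:01 AM on Dec 11.
+2 hours 35 minutes → arrive 2:36 AM UTC on Dec 11.
Flight 2 lands earlier by 18 hours 48 minutes.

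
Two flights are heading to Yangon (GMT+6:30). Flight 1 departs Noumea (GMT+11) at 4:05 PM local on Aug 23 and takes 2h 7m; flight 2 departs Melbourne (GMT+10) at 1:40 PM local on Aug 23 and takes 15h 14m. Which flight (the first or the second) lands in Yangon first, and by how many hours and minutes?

Flight 1 in UTC: 4:05 PM − 11:00 = 5:05 AM on Aug 23.
+2 hours 7 minutes → arrive 7:12 AM UTC on Aug 23.
Flight 2 in UTC: 1:40 PM − 10:00 = 3:40 AM on Aug 23.
+15 hours and 14 minutes → arrive 6:54 PM UTC on Aug 23.
Flight 1 lands earlier by 11 hours 42 minutes.

the first, by 11 hours 42 minutes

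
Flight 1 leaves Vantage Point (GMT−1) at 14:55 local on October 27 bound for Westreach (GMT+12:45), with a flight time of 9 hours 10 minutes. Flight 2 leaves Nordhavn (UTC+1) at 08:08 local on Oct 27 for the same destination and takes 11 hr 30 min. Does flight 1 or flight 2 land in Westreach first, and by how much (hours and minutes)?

Flight 1 in UTC: 14:55 + 1:00 = 15:55 on Oct 27.
+9 hours 10 minutes → arrive 01:05 UTC on Oct 28.
Flight 2 in UTC: 08:08 − 1:00 = 07:08 on Oct 27.
+11 hours and 30 minutes → arrive 18:38 UTC on Oct 27.
Flight 2 lands earlier by 6 hours 27 minutes.

the second, by 6 hours 27 minutes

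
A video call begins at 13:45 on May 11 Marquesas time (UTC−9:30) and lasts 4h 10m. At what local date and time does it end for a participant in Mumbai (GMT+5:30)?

08:55 on May 12

Mumbai is 15:00 ahead of Marquesas.
After 4 hours and 10 minutes it is 17:55 in Marquesas.
Shift by the zone difference: 17:55 + 15:00 = 08:55 on May 12 in Mumbai.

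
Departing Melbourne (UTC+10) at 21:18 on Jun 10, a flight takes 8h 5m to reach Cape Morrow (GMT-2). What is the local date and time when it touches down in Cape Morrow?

17:23 on Jun 10

Convert departure to UTC: 21:18 − 10:00 = 11:18 UTC on Jun 10.
Add 8 hours 5 minutes travel time → 19:23 UTC.
Cape Morrow is UTC−2:00, so local arrival = 19:23 − 2:00 = 17:23 on Jun 10.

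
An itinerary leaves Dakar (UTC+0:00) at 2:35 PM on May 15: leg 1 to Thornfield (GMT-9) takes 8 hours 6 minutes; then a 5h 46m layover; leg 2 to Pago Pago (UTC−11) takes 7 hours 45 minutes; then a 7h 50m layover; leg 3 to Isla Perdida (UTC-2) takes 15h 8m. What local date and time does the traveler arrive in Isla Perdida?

Dakar is at UTC+0, so departure is already 2:35 PM UTC on May 15.
Add 8 hours and 6 minutes leg 1 → 10:41 PM UTC.
Add 5 hours 46 minutes layover in Thornfield → 4:27 AM UTC (May 16).
Add 7 hours 45 minutes leg 2 → 12:12 PM UTC.
Add 7 hours 50 minutes layover in Pago Pago → 8:02 PM UTC.
Add 15 hours 8 minutes leg 3 → 11:10 AM UTC (May 17).
Isla Perdida is UTC−2:00, so local arrival = 11:10 AM − 2:00 = 9:10 AM on May 17.

9:10 AM on May 17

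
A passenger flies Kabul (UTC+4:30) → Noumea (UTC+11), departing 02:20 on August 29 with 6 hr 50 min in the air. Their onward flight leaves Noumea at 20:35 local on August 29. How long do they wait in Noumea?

4 hours 55 minutes

Convert departure to UTC: 02:20 − 4:30 = 21:50 UTC on Aug 28.
Add 6 hours 50 minutes flight time → 04:40 UTC (Aug 29).
Noumea is UTC+11:00, so local arrival = 04:40 + 11:00 = 15:40 on Aug 29.
Layover = 20:35 − 15:40 = 4 hours 55 minutes.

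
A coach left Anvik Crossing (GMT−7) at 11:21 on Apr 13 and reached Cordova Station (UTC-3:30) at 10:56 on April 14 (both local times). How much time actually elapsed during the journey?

20 hours 5 minutes

Departure in UTC: 11:21 + 7:00 = 18:21 on Apr 13.
Arrival in UTC: 10:56 + 3:30 = 14:26 on Apr 14.
Elapsed = 14:26 − 18:21 (+1 day) = 20 hours 5 minutes.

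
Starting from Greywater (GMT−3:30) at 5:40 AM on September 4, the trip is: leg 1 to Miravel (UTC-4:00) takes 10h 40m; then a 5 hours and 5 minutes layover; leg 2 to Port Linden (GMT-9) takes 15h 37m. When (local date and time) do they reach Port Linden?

Convert departure to UTC: 5:40 AM + 3:30 = 9:10 AM UTC on Sep 4.
Add 10 hours 40 minutes leg 1 → 7:50 PM UTC.
Add 5 hours 5 minutes layover in Miravel → 12:55 AM UTC (Sep 5).
Add 15 hours 37 minutes leg 2 → 4:32 PM UTC.
Port Linden is UTC−9:00, so local arrival = 4:32 PM − 9:00 = 7:32 AM on Sep 5.

7:32 AM on September 5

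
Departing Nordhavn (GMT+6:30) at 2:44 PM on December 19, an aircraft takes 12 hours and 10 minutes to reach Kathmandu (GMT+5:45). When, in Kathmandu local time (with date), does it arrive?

2:09 AM on December 20

Convert departure to UTC: 2:44 PM − 6:30 = 8:14 AM UTC on Dec 19.
Add 12 hours 10 minutes travel time → 8:24 PM UTC.
Kathmandu is UTC+5:45, so local arrival = 8:24 PM + 5:45 = 2:09 AM on Dec 20.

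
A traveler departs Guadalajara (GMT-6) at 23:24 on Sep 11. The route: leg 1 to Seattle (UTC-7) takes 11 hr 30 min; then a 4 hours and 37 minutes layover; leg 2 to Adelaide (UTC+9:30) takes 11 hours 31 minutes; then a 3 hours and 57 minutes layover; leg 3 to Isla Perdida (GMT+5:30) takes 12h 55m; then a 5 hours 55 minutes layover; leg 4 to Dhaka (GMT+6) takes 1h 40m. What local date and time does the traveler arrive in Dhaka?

15:29 on September 14

Convert departure to UTC: 23:24 + 6:00 = 05:24 UTC on Sep 12.
Add 11 hours 30 minutes leg 1 → 16:54 UTC.
Add 4 hours and 37 minutes layover in Seattle → 21:31 UTC.
Add 11 hours 31 minutes leg 2 → 09:02 UTC (Sep 13).
Add 3 hours 57 minutes layover in Adelaide → 12:59 UTC.
Add 12 hours 55 minutes leg 3 → 01:54 UTC (Sep 14).
Add 5 hours and 55 minutes layover in Isla Perdida → 07:49 UTC.
Add 1 hour 40 minutes leg 4 → 09:29 UTC.
Dhaka is UTC+6:00, so local arrival = 09:29 + 6:00 = 15:29 on Sep 14.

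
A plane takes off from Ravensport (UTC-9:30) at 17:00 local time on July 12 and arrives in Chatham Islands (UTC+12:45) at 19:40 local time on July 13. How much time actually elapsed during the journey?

Departure in UTC: 17:00 + 9:30 = 02:30 on Jul 13.
Arrival in UTC: 19:40 − 12:45 = 06:55 on Jul 13.
Elapsed = 06:55 − 02:30 = 4 hours 25 minutes.

4 hours 25 minutes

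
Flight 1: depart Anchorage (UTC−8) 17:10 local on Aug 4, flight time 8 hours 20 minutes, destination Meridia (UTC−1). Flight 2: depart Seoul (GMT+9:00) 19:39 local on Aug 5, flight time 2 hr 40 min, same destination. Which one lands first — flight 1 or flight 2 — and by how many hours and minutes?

the first, by 3 hours 49 minutes

Flight 1 in UTC: 17:10 + 8:00 = 01:10 on Aug 5.
+8 hours and 20 minutes → arrive 09:30 UTC on Aug 5.
Flight 2 in UTC: 19:39 − 9:00 = 10:39 on Aug 5.
+2 hours 40 minutes → arrive 13:19 UTC on Aug 5.
Flight 1 lands earlier by 3 hours 49 minutes.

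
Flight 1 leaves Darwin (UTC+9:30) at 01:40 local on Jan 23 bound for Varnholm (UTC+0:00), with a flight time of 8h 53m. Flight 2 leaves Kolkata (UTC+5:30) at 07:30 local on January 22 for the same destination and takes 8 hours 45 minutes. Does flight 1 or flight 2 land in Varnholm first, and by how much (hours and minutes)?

Flight 1 in UTC: 01:40 − 9:30 = 16:10 on Jan 22.
+8 hours 53 minutes → arrive 01:03 UTC on Jan 23.
Flight 2 in UTC: 07:30 − 5:30 = 02:00 on Jan 22.
+8 hours and 45 minutes → arrive 10:45 UTC on Jan 22.
Flight 2 lands earlier by 14 hours 18 minutes.

the second, by 14 hours 18 minutes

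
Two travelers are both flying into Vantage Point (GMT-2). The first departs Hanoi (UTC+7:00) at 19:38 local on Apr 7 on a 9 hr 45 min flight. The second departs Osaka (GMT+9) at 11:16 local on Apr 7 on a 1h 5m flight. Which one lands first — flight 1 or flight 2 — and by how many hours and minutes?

Flight 1 in UTC: 19:38 − 7:00 = 12:38 on Apr 7.
+9 hours 45 minutes → arrive 22:23 UTC on Apr 7.
Flight 2 in UTC: 11:16 − 9:00 = 02:16 on Apr 7.
+1 hour 5 minutes → arrive 03:21 UTC on Apr 7.
Flight 2 lands earlier by 19 hours 2 minutes.

the second, by 19 hours 2 minutes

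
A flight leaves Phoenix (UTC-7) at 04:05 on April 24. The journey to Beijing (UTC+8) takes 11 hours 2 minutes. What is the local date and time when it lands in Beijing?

06:07 on April 25

Convert departure to UTC: 04:05 + 7:00 = 11:05 UTC on Apr 24.
Add 11 hours 2 minutes travel time → 22:07 UTC.
Beijing is UTC+8:00, so local arrival = 22:07 + 8:00 = 06:07 on Apr 25.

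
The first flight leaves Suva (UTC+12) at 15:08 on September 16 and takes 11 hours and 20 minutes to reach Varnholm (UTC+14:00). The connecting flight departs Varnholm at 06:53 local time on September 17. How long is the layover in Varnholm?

Convert departure to UTC: 15:08 − 12:00 = 03:08 UTC on Sep 16.
Add 11 hours 20 minutes flight time → 14:28 UTC.
Varnholm is UTC+14:00, so local arrival = 14:28 + 14:00 = 04:28 on Sep 17.
Layover = 06:53 − 04:28 = 2 hours 25 minutes.

2 hours 25 minutes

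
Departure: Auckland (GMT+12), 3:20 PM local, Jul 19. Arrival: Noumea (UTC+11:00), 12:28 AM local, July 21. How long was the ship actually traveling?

Departure in UTC: 3:20 PM − 12:00 = 3:20 AM on Jul 19.
Arrival in UTC: 12:28 AM − 11:00 = 1:28 PM on Jul 20.
Elapsed = 1:28 PM − 3:20 AM (+1 day) = 34 hours 8 minutes.

34 hours 8 minutes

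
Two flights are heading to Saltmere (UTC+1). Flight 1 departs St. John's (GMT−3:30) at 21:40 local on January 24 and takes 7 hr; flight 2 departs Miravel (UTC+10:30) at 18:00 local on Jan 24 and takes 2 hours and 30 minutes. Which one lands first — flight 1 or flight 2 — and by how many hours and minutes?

the second, by 22 hours 10 minutes

Flight 1 in UTC: 21:40 + 3:30 = 01:10 on Jan 25.
+7 hours → arrive 08:10 UTC on Jan 25.
Flight 2 in UTC: 18:00 − 10:30 = 07:30 on Jan 24.
+2 hours and 30 minutes → arrive 10:00 UTC on Jan 24.
Flight 2 lands earlier by 22 hours 10 minutes.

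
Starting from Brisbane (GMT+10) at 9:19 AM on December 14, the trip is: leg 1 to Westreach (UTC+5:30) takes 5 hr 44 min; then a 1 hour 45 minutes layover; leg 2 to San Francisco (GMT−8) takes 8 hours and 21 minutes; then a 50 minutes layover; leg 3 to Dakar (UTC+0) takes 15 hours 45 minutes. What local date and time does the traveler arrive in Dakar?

7:44 AM on Dec 15

Convert departure to UTC: 9:19 AM − 10:00 = 11:19 PM UTC on Dec 13.
Add 5 hours 44 minutes leg 1 → 5:03 AM UTC (Dec 14).
Add 1 hour 45 minutes layover in Westreach → 6:48 AM UTC.
Add 8 hours and 21 minutes leg 2 → 3:09 PM UTC.
Add 50 minutes layover in San Francisco → 3:59 PM UTC.
Add 15 hours and 45 minutes leg 3 → 7:44 AM UTC (Dec 15).
Dakar is UTC+0, so local arrival is the same: 7:44 AM on Dec 15.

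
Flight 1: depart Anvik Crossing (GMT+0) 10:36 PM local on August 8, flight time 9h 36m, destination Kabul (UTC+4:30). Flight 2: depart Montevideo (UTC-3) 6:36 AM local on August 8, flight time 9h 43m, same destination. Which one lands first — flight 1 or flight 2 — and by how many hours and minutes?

the second, by 12 hours 53 minutes

Flight 1 departs at 10:36 PM UTC (Aug 8).
+9 hours and 36 minutes → arrive 8:12 AM UTC on Aug 9.
Flight 2 in UTC: 6:36 AM + 3:00 = 9:36 AM on Aug 8.
+9 hours and 43 minutes → arrive 7:19 PM UTC on Aug 8.
Flight 2 lands earlier by 12 hours 53 minutes.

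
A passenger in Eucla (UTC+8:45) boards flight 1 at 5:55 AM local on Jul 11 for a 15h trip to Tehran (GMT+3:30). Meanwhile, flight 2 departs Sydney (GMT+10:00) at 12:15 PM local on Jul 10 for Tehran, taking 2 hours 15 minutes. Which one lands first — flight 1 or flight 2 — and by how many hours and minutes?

the second, by 31 hours 40 minutes

Flight 1 in UTC: 5:55 AM − 8:45 = 9:10 PM on Jul 10.
+15 hours → arrive 12:10 PM UTC on Jul 11.
Flight 2 in UTC: 12:15 PM − 10:00 = 2:15 AM on Jul 10.
+2 hours 15 minutes → arrive 4:30 AM UTC on Jul 10.
Flight 2 lands earlier by 31 hours 40 minutes.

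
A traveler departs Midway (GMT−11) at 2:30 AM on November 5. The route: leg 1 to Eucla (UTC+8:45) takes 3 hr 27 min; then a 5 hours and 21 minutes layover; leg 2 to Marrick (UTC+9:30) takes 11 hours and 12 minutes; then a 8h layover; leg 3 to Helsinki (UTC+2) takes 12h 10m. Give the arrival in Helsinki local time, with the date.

7:40 AM on November 7

Convert departure to UTC: 2:30 AM + 11:00 = 1:30 PM UTC on Nov 5.
Add 3 hours 27 minutes leg 1 → 4:57 PM UTC.
Add 5 hours 21 minutes layover in Eucla → 10:18 PM UTC.
Add 11 hours 12 minutes leg 2 → 9:30 AM UTC (Nov 6).
Add 8 hours layover in Marrick → 5:30 PM UTC.
Add 12 hours 10 minutes leg 3 → 5:40 AM UTC (Nov 7).
Helsinki is UTC+2:00, so local arrival = 5:40 AM + 2:00 = 7:40 AM on Nov 7.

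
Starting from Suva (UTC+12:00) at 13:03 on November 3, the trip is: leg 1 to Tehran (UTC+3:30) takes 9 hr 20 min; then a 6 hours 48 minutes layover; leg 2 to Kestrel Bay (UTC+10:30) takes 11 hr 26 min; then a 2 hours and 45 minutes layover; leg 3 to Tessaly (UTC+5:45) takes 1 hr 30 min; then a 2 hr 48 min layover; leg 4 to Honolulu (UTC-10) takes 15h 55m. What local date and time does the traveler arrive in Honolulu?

17:35 on November 4

Convert departure to UTC: 13:03 − 12:00 = 01:03 UTC on Nov 3.
Add 9 hours and 20 minutes leg 1 → 10:23 UTC.
Add 6 hours and 48 minutes layover in Tehran → 17:11 UTC.
Add 11 hours 26 minutes leg 2 → 04:37 UTC (Nov 4).
Add 2 hours and 45 minutes layover in Kestrel Bay → 07:22 UTC.
Add 1 hour and 30 minutes leg 3 → 08:52 UTC.
Add 2 hours and 48 minutes layover in Tessaly → 11:40 UTC.
Add 15 hours and 55 minutes leg 4 → 03:35 UTC (Nov 5).
Honolulu is UTC−10:00, so local arrival = 03:35 − 10:00 = 17:35 on Nov 4.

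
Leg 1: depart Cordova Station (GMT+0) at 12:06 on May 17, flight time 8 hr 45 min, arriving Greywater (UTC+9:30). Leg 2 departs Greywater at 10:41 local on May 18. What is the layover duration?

4 hours 20 minutes

Cordova Station is at UTC+0, so departure is already 12:06 UTC on May 17.
Add 8 hours and 45 minutes flight time → 20:51 UTC.
Greywater is UTC+9:30, so local arrival = 20:51 + 9:30 = 06:21 on May 18.
Layover = 10:41 − 06:21 = 4 hours 20 minutes.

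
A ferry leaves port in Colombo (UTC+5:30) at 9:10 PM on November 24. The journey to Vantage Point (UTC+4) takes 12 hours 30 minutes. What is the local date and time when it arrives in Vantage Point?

Vantage Point is 1:30 behind Colombo.
After 12 hours and 30 minutes it is 9:40 AM (Nov 25) in Colombo.
Shift by the zone difference: 9:40 AM − 1:30 = 8:10 AM on Nov 25 in Vantage Point.

8:10 AM on November 25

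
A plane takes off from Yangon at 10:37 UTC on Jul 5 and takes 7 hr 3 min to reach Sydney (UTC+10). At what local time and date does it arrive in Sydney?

Departure is given in UTC: 10:37 on Jul 5.
Add 7 hours and 3 minutes → 17:40 UTC.
Sydney is UTC+10:00: 17:40 + 10:00 = 03:40 on Jul 6.

03:40 on Jul 6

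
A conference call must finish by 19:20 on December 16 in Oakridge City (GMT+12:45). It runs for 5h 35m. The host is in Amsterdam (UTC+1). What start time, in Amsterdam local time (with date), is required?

Target end time in UTC: 19:20 − 12:45 = 06:35 on Dec 16.
Subtract 5 hours and 35 minutes → start 01:00 UTC on Dec 16.
Amsterdam is UTC+1:00: 01:00 + 1:00 = 02:00 on Dec 16.

02:00 on Dec 16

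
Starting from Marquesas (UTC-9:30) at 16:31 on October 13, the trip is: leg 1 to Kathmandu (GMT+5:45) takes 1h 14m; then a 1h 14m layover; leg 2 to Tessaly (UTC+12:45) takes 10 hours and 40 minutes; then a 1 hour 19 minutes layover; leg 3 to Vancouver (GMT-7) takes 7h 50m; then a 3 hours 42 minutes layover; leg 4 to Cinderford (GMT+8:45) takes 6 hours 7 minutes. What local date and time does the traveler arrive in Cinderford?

18:52 on October 15

Convert departure to UTC: 16:31 + 9:30 = 02:01 UTC on Oct 14.
Add 1 hour and 14 minutes leg 1 → 03:15 UTC.
Add 1 hour and 14 minutes layover in Kathmandu → 04:29 UTC.
Add 10 hours 40 minutes leg 2 → 15:09 UTC.
Add 1 hour and 19 minutes layover in Tessaly → 16:28 UTC.
Add 7 hours and 50 minutes leg 3 → 00:18 UTC (Oct 15).
Add 3 hours 42 minutes layover in Vancouver → 04:00 UTC.
Add 6 hours and 7 minutes leg 4 → 10:07 UTC.
Cinderford is UTC+8:45, so local arrival = 10:07 + 8:45 = 18:52 on Oct 15.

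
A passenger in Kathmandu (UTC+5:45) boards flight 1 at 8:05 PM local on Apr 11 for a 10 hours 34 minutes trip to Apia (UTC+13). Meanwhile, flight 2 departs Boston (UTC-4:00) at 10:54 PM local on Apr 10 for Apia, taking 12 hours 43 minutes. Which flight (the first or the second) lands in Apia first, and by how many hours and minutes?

Flight 1 in UTC: 8:05 PM − 5:45 = 2:20 PM on Apr 11.
+10 hours 34 minutes → arrive 12:54 AM UTC on Apr 12.
Flight 2 in UTC: 10:54 PM + 4:00 = 2:54 AM on Apr 11.
+12 hours and 43 minutes → arrive 3:37 PM UTC on Apr 11.
Flight 2 lands earlier by 9 hours 17 minutes.

the second, by 9 hours 17 minutes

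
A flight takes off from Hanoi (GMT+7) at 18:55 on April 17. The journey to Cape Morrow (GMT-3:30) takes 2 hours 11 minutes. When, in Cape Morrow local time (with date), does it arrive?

Convert departure to UTC: 18:55 − 7:00 = 11:55 UTC on Apr 17.
Add 2 hours 11 minutes travel time → 14:06 UTC.
Cape Morrow is UTC−3:30, so local arrival = 14:06 − 3:30 = 10:36 on Apr 17.

10:36 on April 17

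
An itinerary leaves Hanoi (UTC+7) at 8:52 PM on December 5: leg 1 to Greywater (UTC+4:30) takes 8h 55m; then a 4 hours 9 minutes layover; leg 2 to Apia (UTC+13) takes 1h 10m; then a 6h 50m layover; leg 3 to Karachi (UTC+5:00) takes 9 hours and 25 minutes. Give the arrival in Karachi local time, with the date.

Convert departure to UTC: 8:52 PM − 7:00 = 1:52 PM UTC on Dec 5.
Add 8 hours and 55 minutes leg 1 → 10:47 PM UTC.
Add 4 hours and 9 minutes layover in Greywater → 2:56 AM UTC (Dec 6).
Add 1 hour and 10 minutes leg 2 → 4:06 AM UTC.
Add 6 hours and 50 minutes layover in Apia → 10:56 AM UTC.
Add 9 hours and 25 minutes leg 3 → 8:21 PM UTC.
Karachi is UTC+5:00, so local arrival = 8:21 PM + 5:00 = 1:21 AM on Dec 7.

1:21 AM on Dec 7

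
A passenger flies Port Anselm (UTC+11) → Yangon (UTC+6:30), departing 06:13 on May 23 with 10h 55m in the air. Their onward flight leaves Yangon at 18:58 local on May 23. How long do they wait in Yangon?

Convert departure to UTC: 06:13 − 11:00 = 19:13 UTC on May 22.
Add 10 hours and 55 minutes flight time → 06:08 UTC (May 23).
Yangon is UTC+6:30, so local arrival = 06:08 + 6:30 = 12:38 on May 23.
Layover = 18:58 − 12:38 = 6 hours 20 minutes.

6 hours 20 minutes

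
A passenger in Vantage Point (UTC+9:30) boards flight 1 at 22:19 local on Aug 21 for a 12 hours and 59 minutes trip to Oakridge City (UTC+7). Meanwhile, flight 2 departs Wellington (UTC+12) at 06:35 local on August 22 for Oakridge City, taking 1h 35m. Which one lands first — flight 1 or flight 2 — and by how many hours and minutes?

Flight 1 in UTC: 22:19 − 9:30 = 12:49 on Aug 21.
+12 hours 59 minutes → arrive 01:48 UTC on Aug 22.
Flight 2 in UTC: 06:35 − 12:00 = 18:35 on Aug 21.
+1 hour and 35 minutes → arrive 20:10 UTC on Aug 21.
Flight 2 lands earlier by 5 hours 38 minutes.

the second, by 5 hours 38 minutes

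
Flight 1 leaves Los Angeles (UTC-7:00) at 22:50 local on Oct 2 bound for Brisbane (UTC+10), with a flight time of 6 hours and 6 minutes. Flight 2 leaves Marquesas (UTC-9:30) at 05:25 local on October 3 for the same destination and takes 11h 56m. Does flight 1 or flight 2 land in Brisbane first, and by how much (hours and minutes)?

the first, by 14 hours 55 minutes

Flight 1 in UTC: 22:50 + 7:00 = 05:50 on Oct 3.
+6 hours 6 minutes → arrive 11:56 UTC on Oct 3.
Flight 2 in UTC: 05:25 + 9:30 = 14:55 on Oct 3.
+11 hours and 56 minutes → arrive 02:51 UTC on Oct 4.
Flight 1 lands earlier by 14 hours 55 minutes.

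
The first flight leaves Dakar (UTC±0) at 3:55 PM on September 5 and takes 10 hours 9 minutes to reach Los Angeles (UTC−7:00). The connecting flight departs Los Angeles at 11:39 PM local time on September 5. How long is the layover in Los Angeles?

4 hours 35 minutes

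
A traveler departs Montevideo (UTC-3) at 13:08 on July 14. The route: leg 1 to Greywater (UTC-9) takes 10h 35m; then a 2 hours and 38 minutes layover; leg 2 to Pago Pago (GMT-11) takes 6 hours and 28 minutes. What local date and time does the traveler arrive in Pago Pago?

Convert departure to UTC: 13:08 + 3:00 = 16:08 UTC on Jul 14.
Add 10 hours 35 minutes leg 1 → 02:43 UTC (Jul 15).
Add 2 hours 38 minutes layover in Greywater → 05:21 UTC.
Add 6 hours 28 minutes leg 2 → 11:49 UTC.
Pago Pago is UTC−11:00, so local arrival = 11:49 − 11:00 = 00:49 on Jul 15.

00:49 on July 15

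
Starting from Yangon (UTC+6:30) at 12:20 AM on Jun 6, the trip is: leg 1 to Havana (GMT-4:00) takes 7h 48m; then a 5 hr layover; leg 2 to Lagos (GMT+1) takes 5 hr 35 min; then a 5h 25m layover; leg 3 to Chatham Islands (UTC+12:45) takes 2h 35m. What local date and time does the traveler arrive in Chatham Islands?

8:58 AM on June 7

Convert departure to UTC: 12:20 AM − 6:30 = 5:50 PM UTC on Jun 5.
Add 7 hours 48 minutes leg 1 → 1:38 AM UTC (Jun 6).
Add 5 hours layover in Havana → 6:38 AM UTC.
Add 5 hours 35 minutes leg 2 → 12:13 PM UTC.
Add 5 hours and 25 minutes layover in Lagos → 5:38 PM UTC.
Add 2 hours and 35 minutes leg 3 → 8:13 PM UTC.
Chatham Islands is UTC+12:45, so local arrival = 8:13 PM + 12:45 = 8:58 AM on Jun 7.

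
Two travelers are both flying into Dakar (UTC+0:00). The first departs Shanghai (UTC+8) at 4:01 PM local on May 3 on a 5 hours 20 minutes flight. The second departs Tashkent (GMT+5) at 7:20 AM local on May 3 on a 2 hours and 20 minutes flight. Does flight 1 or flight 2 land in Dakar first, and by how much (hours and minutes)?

Flight 1 in UTC: 4:01 PM − 8:00 = 8:01 AM on May 3.
+5 hours 20 minutes → arrive 1:21 PM UTC on May 3.
Flight 2 in UTC: 7:20 AM − 5:00 = 2:20 AM on May 3.
+2 hours and 20 minutes → arrive 4:40 AM UTC on May 3.
Flight 2 lands earlier by 8 hours 41 minutes.

the second, by 8 hours 41 minutes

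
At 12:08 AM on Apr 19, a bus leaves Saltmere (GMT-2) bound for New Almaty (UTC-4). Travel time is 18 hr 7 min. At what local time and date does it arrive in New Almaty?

4:15 PM on Apr 19

Convert departure to UTC: 12:08 AM + 2:00 = 2:08 AM UTC on Apr 19.
Add 18 hours and 7 minutes travel time → 8:15 PM UTC.
New Almaty is UTC−4:00, so local arrival = 8:15 PM − 4:00 = 4:15 PM on Apr 19.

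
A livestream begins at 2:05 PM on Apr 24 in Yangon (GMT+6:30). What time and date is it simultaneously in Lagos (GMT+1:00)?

In UTC: 2:05 PM − 6:30 = 7:35 AM on Apr 24.
Lagos is UTC+1:00: 7:35 AM + 1:00 = 8:35 AM on Apr 24.

8:35 AM on April 24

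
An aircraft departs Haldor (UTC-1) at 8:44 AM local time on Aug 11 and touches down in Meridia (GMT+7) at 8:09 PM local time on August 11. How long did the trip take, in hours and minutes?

3 hours 25 minutes

Departure in UTC: 8:44 AM + 1:00 = 9:44 AM on Aug 11.
Arrival in UTC: 8:09 PM − 7:00 = 1:09 PM on Aug 11.
Elapsed = 1:09 PM − 9:44 AM = 3 hours 25 minutes.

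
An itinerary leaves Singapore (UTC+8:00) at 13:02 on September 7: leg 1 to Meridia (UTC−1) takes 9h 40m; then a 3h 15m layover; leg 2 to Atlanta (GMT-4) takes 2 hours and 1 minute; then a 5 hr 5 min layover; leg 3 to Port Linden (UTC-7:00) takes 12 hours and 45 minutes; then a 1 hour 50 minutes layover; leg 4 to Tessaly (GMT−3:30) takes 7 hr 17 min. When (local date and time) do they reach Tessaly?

19:25 on September 8

Convert departure to UTC: 13:02 − 8:00 = 05:02 UTC on Sep 7.
Add 9 hours and 40 minutes leg 1 → 14:42 UTC.
Add 3 hours 15 minutes layover in Meridia → 17:57 UTC.
Add 2 hours and 1 minute leg 2 → 19:58 UTC.
Add 5 hours and 5 minutes layover in Atlanta → 01:03 UTC (Sep 8).
Add 12 hours and 45 minutes leg 3 → 13:48 UTC.
Add 1 hour 50 minutes layover in Port Linden → 15:38 UTC.
Add 7 hours and 17 minutes leg 4 → 22:55 UTC.
Tessaly is UTC−3:30, so local arrival = 22:55 − 3:30 = 19:25 on Sep 8.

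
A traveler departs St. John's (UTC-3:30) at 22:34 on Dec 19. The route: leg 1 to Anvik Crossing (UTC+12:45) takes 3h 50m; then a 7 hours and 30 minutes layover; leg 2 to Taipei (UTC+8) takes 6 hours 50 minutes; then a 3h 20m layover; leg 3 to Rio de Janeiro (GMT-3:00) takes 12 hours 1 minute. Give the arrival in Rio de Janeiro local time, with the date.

Convert departure to UTC: 22:34 + 3:30 = 02:04 UTC on Dec 20.
Add 3 hours 50 minutes leg 1 → 05:54 UTC.
Add 7 hours and 30 minutes layover in Anvik Crossing → 13:24 UTC.
Add 6 hours and 50 minutes leg 2 → 20:14 UTC.
Add 3 hours and 20 minutes layover in Taipei → 23:34 UTC.
Add 12 hours 1 minute leg 3 → 11:35 UTC (Dec 21).
Rio de Janeiro is UTC−3:00, so local arrival = 11:35 − 3:00 = 08:35 on Dec 21.

08:35 on December 21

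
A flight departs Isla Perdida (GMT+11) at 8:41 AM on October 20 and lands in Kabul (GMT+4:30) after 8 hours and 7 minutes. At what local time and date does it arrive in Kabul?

Convert departure to UTC: 8:41 AM − 11:00 = 9:41 PM UTC on Oct 19.
Add 8 hours and 7 minutes travel time → 5:48 AM UTC (Oct 20).
Kabul is UTC+4:30, so local arrival = 5:48 AM + 4:30 = 10:18 AM on Oct 20.

10:18 AM on October 20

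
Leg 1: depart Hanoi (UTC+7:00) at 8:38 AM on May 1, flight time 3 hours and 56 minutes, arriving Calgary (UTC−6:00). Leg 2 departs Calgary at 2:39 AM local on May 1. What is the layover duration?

Convert departure to UTC: 8:38 AM − 7:00 = 1:38 AM UTC on May 1.
Add 3 hours 56 minutes flight time → 5:34 AM UTC.
Calgary is UTC−6:00, so local arrival = 5:34 AM − 6:00 = 11:34 PM on Apr 30.
Layover = 2:39 AM − 11:34 PM (+1 day) = 3 hours 5 minutes.

3 hours 5 minutes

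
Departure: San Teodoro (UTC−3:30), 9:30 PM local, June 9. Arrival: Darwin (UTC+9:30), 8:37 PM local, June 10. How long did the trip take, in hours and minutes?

Departure in UTC: 9:30 PM + 3:30 = 1:00 AM on Jun 10.
Arrival in UTC: 8:37 PM − 9:30 = 11:07 AM on Jun 10.
Elapsed = 11:07 AM − 1:00 AM = 10 hours 7 minutes.

10 hours 7 minutes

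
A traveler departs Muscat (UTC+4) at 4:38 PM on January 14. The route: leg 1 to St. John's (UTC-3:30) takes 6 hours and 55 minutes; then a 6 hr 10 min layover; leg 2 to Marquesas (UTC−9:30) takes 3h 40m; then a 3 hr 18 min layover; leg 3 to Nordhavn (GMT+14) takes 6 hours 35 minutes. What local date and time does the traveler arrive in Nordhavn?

5:16 AM on January 16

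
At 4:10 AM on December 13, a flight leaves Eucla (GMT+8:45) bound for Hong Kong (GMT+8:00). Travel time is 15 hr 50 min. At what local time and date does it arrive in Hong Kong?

7:15 PM on December 13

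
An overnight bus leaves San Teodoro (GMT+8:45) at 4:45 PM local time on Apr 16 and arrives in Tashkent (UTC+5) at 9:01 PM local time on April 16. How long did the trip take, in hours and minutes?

Departure in UTC: 4:45 PM − 8:45 = 8:00 AM on Apr 16.
Arrival in UTC: 9:01 PM − 5:00 = 4:01 PM on Apr 16.
Elapsed = 4:01 PM − 8:00 AM = 8 hours 1 minute.

8 hours 1 minute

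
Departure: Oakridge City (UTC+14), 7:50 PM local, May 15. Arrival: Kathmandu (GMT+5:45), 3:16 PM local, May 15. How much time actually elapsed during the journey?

Departure in UTC: 7:50 PM − 14:00 = 5:50 AM on May 15.
Arrival in UTC: 3:16 PM − 5:45 = 9:31 AM on May 15.
Elapsed = 9:31 AM − 5:50 AM = 3 hours 41 minutes.

3 hours 41 minutes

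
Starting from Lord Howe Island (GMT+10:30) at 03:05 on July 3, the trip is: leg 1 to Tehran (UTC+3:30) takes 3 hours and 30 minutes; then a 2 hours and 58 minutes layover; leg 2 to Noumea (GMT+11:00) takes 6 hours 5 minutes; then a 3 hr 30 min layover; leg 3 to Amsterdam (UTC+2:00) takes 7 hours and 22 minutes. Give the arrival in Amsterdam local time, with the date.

18:00 on Jul 3

Convert departure to UTC: 03:05 − 10:30 = 16:35 UTC on Jul 2.
Add 3 hours 30 minutes leg 1 → 20:05 UTC.
Add 2 hours and 58 minutes layover in Tehran → 23:03 UTC.
Add 6 hours and 5 minutes leg 2 → 05:08 UTC (Jul 3).
Add 3 hours 30 minutes layover in Noumea → 08:38 UTC.
Add 7 hours 22 minutes leg 3 → 16:00 UTC.
Amsterdam is UTC+2:00, so local arrival = 16:00 + 2:00 = 18:00 on Jul 3.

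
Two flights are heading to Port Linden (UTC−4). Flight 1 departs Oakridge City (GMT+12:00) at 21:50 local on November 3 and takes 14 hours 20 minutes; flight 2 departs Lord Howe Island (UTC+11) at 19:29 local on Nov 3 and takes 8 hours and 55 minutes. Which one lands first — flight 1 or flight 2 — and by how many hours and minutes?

Flight 1 in UTC: 21:50 − 12:00 = 09:50 on Nov 3.
+14 hours 20 minutes → arrive 00:10 UTC on Nov 4.
Flight 2 in UTC: 19:29 − 11:00 = 08:29 on Nov 3.
+8 hours 55 minutes → arrive 17:24 UTC on Nov 3.
Flight 2 lands earlier by 6 hours 46 minutes.

the second, by 6 hours 46 minutes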